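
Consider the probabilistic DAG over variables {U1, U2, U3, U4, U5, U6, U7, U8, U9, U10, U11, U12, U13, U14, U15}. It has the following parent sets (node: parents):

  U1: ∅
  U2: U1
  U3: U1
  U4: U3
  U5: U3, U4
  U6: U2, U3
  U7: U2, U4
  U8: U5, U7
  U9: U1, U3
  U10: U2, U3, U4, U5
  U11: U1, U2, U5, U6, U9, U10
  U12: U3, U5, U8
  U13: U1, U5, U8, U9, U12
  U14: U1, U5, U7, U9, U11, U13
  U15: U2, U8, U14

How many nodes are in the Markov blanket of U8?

10

Parents of U8: U5, U7.
Children of U8: U12, U13, U15.
For each child, the remaining parents (spouses of U8):
  parents(U12) \ {U8} = {U3, U5}.
  parents(U13) \ {U8} = {U1, U5, U9, U12}.
  U15's other parents are U2, U14.
MB(U8) = {U1, U2, U3, U5, U7, U9, U12, U13, U14, U15}, which has 10 nodes.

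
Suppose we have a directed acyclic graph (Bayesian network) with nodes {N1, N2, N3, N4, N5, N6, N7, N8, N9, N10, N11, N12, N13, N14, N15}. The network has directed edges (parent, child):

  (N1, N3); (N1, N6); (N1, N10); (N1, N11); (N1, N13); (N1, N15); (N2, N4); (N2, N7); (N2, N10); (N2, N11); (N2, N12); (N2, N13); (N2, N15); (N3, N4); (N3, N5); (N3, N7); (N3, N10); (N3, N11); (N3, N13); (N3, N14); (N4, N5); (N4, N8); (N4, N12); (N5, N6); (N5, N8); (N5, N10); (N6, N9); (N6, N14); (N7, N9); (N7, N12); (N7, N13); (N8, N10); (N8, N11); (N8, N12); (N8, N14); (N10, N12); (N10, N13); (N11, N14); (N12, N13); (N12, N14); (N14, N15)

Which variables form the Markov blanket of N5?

The Markov blanket of a node is its parents, its children, and the other parents of its children.
N5's parents: N3, N4.
N5 has children N6, N8, N10.
Co-parents of N5 (other parents of its children):
  N6 also has parent N1.
  N8 also has parent N4.
  N10 also has parents N1, N2, N3, N8.
Taking the union gives {N1, N2, N3, N4, N6, N8, N10}.

{N1, N2, N3, N4, N6, N8, N10}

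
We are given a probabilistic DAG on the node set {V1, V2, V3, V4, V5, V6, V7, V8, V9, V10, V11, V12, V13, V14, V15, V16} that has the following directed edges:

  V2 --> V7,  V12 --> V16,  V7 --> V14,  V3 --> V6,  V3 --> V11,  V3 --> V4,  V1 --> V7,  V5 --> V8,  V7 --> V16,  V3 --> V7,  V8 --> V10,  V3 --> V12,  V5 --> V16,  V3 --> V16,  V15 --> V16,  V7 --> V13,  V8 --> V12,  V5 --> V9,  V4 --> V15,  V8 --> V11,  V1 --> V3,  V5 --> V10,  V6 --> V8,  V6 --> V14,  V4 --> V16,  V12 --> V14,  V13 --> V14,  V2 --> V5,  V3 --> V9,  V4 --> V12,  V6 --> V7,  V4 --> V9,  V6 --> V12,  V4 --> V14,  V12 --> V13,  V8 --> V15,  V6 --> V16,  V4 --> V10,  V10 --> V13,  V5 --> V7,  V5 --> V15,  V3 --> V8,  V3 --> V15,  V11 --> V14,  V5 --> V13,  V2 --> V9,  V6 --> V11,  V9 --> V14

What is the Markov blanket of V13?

A node's Markov blanket = Pa ∪ Ch ∪ (parents of Ch other than the node itself).
V13's parents: V5, V7, V10, V12.
V13's children: V14.
For each child, the remaining parents (spouses of V13):
  parents(V14) \ {V13} = {V4, V6, V7, V9, V11, V12}.
So the Markov blanket of V13 is {V4, V5, V6, V7, V9, V10, V11, V12, V14}.

{V4, V5, V6, V7, V9, V10, V11, V12, V14}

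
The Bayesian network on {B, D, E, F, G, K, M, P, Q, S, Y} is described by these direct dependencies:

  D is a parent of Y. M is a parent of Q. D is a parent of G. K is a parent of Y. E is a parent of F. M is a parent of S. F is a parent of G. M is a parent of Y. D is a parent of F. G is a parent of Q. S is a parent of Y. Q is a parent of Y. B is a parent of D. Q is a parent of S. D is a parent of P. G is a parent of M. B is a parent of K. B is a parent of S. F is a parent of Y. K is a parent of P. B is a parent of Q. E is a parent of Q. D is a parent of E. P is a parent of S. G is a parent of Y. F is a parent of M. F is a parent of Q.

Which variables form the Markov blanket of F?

The Markov blanket of a node is its parents, its children, and the other parents of its children.
Pa(F) = {D, E}.
Ch(F) = {G, M, Q, Y}.
Parents of each child, excluding F:
  parents(G) \ {F} = {D}.
  parents(M) \ {F} = {G}.
  parents(Q) \ {F} = {B, E, G, M}.
  Y also has parents D, G, K, M, Q, S.
Taking the union gives {B, D, E, G, K, M, Q, S, Y}.

{B, D, E, G, K, M, Q, S, Y}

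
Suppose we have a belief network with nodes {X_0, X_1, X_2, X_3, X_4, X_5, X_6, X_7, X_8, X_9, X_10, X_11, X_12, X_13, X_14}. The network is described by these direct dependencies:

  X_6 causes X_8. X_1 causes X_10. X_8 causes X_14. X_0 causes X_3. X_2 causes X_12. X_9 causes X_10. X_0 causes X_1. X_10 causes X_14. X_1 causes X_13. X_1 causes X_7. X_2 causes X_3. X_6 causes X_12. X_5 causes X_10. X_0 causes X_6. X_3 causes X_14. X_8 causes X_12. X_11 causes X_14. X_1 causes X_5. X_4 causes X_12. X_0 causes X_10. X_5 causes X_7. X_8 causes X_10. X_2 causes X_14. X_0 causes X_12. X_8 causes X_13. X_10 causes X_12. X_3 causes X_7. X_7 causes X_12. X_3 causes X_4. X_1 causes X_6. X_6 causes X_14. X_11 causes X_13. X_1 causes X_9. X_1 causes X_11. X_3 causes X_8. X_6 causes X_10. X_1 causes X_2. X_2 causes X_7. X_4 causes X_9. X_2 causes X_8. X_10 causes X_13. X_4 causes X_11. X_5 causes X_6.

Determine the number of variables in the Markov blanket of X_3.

By definition, MB(X_3) is built from X_3's parents, X_3's children, and the co-parents of X_3.
X_3's parents: X_0, X_2.
X_3 has children X_4, X_7, X_8, X_14.
For each child, the remaining parents (spouses of X_3):
  X_4 has no other parent.
  X_7's other parents are X_1, X_2, X_5.
  X_8 also has parents X_2, X_6.
  X_14 also has parents X_2, X_6, X_8, X_10, X_11.
MB(X_3) = {X_0, X_1, X_2, X_4, X_5, X_6, X_7, X_8, X_10, X_11, X_14}, which has 11 nodes.

11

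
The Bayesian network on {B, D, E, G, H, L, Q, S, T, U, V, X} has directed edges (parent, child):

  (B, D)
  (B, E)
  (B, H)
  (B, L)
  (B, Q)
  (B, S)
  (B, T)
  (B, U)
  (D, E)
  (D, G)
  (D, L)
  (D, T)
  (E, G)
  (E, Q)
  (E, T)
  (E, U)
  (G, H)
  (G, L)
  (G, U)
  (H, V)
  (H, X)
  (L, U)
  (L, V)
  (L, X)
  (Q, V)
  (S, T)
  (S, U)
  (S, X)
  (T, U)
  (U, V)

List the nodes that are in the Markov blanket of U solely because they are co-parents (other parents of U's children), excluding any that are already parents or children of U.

{H, Q}

Children of U: V.
  V's other parents are H, L, Q.
Excluding nodes already adjacent to U (B, E, G, L, S, T, V), the co-parent-only contribution is {H, Q}.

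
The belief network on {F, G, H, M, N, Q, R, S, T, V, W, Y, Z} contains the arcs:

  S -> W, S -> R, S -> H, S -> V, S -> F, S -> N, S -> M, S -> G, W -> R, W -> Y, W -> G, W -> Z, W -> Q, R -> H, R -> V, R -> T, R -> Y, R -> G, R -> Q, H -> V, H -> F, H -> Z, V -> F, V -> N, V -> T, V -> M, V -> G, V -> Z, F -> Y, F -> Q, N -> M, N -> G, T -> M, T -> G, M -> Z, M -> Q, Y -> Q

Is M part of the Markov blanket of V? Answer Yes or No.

Yes

M is a child of V.
So M ∈ MB(V).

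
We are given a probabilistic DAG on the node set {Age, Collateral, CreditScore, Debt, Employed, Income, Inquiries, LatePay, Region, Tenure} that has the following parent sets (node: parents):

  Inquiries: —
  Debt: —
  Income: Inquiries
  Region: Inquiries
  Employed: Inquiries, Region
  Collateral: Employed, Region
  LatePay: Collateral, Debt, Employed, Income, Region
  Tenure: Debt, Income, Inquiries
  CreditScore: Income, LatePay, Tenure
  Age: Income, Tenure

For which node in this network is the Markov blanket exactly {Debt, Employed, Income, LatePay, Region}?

The target node must have every member of {Debt, Employed, Income, LatePay, Region} as a parent, child, or co-parent, and no others.
Parents of Collateral: Employed, Region; children: LatePay; co-parents: Debt, Employed, Income, Region.
These exactly cover the given set, so the node is Collateral.

Collateral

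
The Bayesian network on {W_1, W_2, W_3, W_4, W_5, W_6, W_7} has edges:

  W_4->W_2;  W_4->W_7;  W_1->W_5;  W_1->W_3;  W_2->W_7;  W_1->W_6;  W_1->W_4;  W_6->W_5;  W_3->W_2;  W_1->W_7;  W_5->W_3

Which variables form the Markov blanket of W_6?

Parents of W_6: W_1.
W_6's children: W_5.
Other parents of W_6's children:
  W_5's other parent is W_1.
Taking the union gives {W_1, W_5}.

{W_1, W_5}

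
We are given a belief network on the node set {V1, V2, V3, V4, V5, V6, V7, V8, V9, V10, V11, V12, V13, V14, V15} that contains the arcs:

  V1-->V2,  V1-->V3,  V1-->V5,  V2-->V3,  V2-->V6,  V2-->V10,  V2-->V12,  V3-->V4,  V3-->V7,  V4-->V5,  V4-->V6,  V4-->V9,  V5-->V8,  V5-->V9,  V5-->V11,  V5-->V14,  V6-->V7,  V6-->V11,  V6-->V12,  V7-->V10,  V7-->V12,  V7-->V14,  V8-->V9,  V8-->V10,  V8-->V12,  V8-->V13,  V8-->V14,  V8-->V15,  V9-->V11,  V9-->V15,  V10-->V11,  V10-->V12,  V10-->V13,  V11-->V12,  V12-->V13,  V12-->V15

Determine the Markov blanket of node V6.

{V2, V3, V4, V5, V7, V8, V9, V10, V11, V12}

A node's Markov blanket = Pa ∪ Ch ∪ (parents of Ch other than the node itself).
V6 has parents V2, V4.
Children of V6: V7, V11, V12.
Co-parents of V6 (other parents of its children):
  parents(V7) \ {V6} = {V3}.
  parents(V11) \ {V6} = {V5, V9, V10}.
  V12's other parents are V2, V7, V8, V10, V11.
MB(V6) = {V2, V3, V4, V5, V7, V8, V9, V10, V11, V12}.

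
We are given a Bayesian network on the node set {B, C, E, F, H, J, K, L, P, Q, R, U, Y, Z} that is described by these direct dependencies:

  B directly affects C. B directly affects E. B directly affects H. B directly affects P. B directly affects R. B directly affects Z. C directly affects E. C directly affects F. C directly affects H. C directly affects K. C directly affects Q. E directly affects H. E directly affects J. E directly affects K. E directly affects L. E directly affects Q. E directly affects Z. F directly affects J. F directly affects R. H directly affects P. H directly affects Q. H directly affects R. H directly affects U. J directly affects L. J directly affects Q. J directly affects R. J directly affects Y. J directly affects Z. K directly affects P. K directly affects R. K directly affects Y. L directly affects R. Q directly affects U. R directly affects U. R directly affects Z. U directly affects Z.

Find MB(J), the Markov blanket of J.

The Markov blanket of a node is its parents, its children, and the other parents of its children.
Pa(J) = {E, F}.
Ch(J) = {L, Q, R, Y, Z}.
Parents of each child, excluding J:
  L: E
  Q: C, E, H
  R: B, F, H, K, L
  Y: K
  Z: B, E, R, U
Taking the union gives {B, C, E, F, H, K, L, Q, R, U, Y, Z}.

{B, C, E, F, H, K, L, Q, R, U, Y, Z}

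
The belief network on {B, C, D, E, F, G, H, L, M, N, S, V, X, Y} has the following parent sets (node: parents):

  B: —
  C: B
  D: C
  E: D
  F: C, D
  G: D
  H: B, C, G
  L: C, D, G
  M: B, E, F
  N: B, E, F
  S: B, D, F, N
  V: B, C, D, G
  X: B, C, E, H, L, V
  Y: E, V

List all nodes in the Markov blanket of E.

Recall MB(v) = parents ∪ children ∪ spouses, where spouses are the other parents of v's children.
E has parent D.
E's children: M, N, X, Y.
For each child, the remaining parents (spouses of E):
  parents(M) \ {E} = {B, F}.
  parents(N) \ {E} = {B, F}.
  X also has parents B, C, H, L, V.
  Y also has parent V.
Union: {D} ∪ {M, N, X, Y} ∪ {B, C, F, H, L, V} = {B, C, D, F, H, L, M, N, V, X, Y}.

{B, C, D, F, H, L, M, N, V, X, Y}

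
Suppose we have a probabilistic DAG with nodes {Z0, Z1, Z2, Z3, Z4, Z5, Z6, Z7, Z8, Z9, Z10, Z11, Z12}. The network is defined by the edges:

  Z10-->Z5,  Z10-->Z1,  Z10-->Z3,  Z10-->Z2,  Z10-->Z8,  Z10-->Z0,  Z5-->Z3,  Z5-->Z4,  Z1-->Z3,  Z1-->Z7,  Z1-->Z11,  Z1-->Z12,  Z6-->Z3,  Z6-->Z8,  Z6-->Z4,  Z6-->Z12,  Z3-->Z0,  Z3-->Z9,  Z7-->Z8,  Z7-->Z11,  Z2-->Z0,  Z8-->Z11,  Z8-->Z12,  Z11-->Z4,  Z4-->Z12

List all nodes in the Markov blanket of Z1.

{Z3, Z4, Z5, Z6, Z7, Z8, Z10, Z11, Z12}

The Markov blanket of a node is its parents, its children, and the other parents of its children.
Pa(Z1) = {Z10}.
Z1 has children Z3, Z7, Z11, Z12.
For each child, the remaining parents (spouses of Z1):
  Z3's other parents are Z5, Z6, Z10.
  Z7 has no other parent.
  parents(Z11) \ {Z1} = {Z7, Z8}.
  Z12 also has parents Z4, Z6, Z8.
Union: {Z10} ∪ {Z3, Z7, Z11, Z12} ∪ {Z4, Z5, Z6, Z7, Z8, Z10} = {Z3, Z4, Z5, Z6, Z7, Z8, Z10, Z11, Z12}.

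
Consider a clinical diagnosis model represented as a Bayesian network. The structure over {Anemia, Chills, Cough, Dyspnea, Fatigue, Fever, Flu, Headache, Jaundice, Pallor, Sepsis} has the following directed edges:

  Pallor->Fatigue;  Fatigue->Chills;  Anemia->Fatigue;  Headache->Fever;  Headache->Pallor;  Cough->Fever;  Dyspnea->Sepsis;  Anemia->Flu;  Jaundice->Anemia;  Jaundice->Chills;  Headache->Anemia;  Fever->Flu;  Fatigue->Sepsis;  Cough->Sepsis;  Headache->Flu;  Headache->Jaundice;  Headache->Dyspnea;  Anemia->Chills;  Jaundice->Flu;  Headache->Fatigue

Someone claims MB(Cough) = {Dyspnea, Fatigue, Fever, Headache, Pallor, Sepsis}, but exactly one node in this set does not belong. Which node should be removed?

A node's Markov blanket = Pa ∪ Ch ∪ (parents of Ch other than the node itself).
Pa(Cough) = {}.
Children of Cough: Fever, Sepsis.
Co-parents of Cough (other parents of its children):
  Fever also has parent Headache.
  parents(Sepsis) \ {Cough} = {Dyspnea, Fatigue}.
MB(Cough) = {Dyspnea, Fatigue, Fever, Headache, Sepsis}.
Pallor is neither a parent, child, nor co-parent of Cough, so it does not belong.

Pallor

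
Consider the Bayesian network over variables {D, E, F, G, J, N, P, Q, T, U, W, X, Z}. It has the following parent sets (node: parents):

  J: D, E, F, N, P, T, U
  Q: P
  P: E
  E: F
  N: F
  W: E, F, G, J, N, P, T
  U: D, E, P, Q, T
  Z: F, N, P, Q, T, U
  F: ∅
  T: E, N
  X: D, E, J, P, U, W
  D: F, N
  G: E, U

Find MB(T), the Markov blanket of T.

{D, E, F, G, J, N, P, Q, U, W, Z}

T has children J, U, W, Z.
T's parents: E, N.
Parents of each child, excluding T:
  U: D, E, P, Q
  Z: F, N, P, Q, U
  J: D, E, F, N, P, U
  W: E, F, G, J, N, P
MB(T) = {D, E, F, G, J, N, P, Q, U, W, Z}.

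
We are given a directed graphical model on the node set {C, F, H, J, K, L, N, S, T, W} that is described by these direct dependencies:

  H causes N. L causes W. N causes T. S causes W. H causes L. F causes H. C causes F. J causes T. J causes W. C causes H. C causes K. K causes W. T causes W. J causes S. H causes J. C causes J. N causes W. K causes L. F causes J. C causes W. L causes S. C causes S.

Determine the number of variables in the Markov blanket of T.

A node's Markov blanket = Pa ∪ Ch ∪ (parents of Ch other than the node itself).
T has parents J, N.
Ch(T) = {W}.
Parents of each child, excluding T:
  parents(W) \ {T} = {C, J, K, L, N, S}.
MB(T) = {C, J, K, L, N, S, W}, which has 7 nodes.

7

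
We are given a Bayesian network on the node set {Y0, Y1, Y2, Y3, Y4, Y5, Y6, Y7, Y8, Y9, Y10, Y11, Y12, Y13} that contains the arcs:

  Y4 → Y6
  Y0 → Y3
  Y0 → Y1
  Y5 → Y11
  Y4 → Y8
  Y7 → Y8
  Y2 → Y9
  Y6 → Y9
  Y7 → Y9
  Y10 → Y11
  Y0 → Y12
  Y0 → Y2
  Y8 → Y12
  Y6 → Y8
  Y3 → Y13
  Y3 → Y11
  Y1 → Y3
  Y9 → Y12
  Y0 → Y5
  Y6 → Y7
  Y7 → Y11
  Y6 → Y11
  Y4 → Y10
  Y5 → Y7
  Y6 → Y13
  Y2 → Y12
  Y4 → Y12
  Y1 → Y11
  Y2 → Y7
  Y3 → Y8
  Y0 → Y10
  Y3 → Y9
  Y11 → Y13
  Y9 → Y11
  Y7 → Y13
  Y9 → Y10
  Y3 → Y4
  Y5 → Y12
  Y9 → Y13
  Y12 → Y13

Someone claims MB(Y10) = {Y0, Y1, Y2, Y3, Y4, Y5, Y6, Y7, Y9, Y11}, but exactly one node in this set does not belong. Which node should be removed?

Y10 has parents Y0, Y4, Y9.
Y10's children: Y11.
Co-parents of Y10 (other parents of its children):
  Y11: Y1, Y3, Y5, Y6, Y7, Y9
MB(Y10) = {Y0, Y1, Y3, Y4, Y5, Y6, Y7, Y9, Y11}.
Y2 is neither a parent, child, nor co-parent of Y10, so it does not belong.

Y2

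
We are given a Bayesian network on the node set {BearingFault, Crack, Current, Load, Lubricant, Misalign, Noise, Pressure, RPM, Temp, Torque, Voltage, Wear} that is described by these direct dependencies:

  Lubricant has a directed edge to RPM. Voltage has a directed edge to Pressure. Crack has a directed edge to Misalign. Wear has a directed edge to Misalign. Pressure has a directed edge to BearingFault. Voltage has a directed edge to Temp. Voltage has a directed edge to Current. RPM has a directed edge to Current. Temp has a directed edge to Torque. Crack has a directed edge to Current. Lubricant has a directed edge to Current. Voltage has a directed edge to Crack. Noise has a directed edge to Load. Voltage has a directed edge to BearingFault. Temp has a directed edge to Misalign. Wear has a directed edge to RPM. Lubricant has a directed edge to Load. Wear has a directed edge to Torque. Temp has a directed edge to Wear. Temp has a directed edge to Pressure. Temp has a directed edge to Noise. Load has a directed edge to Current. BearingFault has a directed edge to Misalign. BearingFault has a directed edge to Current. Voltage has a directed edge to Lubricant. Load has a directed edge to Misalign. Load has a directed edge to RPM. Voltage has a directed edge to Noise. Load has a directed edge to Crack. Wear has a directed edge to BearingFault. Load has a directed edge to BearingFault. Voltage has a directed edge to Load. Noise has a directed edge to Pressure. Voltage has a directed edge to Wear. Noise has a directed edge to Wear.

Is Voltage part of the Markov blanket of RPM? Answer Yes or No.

Voltage is a co-parent of RPM: both are parents of Current.
So Voltage ∈ MB(RPM).

Yes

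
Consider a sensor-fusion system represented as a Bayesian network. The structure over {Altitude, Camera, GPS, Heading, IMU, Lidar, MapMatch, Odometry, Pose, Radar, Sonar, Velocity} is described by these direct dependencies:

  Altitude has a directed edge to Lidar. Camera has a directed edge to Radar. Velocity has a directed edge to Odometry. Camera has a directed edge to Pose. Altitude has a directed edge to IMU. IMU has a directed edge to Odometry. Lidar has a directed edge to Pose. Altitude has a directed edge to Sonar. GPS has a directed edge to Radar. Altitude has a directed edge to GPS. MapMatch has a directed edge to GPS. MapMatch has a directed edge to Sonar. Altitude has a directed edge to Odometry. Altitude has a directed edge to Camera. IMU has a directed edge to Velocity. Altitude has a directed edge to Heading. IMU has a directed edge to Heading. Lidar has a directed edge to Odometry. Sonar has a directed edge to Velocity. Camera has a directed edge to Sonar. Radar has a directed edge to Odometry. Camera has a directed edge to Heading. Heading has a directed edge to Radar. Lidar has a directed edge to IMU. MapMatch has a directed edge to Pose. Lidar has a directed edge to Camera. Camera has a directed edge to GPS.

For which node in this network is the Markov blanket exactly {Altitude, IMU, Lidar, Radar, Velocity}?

The target node must have every member of {Altitude, IMU, Lidar, Radar, Velocity} as a parent, child, or co-parent, and no others.
Parents of Odometry: Altitude, IMU, Lidar, Radar, Velocity; children: none; co-parents: none.
These exactly cover the given set, so the node is Odometry.

Odometry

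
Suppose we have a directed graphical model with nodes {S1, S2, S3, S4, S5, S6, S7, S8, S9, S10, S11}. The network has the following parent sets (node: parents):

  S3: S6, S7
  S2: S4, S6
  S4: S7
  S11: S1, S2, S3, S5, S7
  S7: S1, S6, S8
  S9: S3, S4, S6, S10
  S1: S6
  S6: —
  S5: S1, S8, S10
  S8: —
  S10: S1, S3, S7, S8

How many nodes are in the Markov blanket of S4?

6

S4's parents: S7.
S4 has children S2, S9.
For each child, the remaining parents (spouses of S4):
  S9: S3, S6, S10
  S2: S6
MB(S4) = {S2, S3, S6, S7, S9, S10}, which has 6 nodes.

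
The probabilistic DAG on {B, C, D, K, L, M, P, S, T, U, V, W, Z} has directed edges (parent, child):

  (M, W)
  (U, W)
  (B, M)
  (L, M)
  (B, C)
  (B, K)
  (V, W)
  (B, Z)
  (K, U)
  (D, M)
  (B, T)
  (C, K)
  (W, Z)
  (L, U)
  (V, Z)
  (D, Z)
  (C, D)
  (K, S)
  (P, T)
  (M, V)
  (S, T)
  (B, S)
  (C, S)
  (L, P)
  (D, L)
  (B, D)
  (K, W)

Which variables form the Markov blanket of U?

U's parents: K, L.
Ch(U) = {W}.
Co-parents of U (other parents of its children):
  W's other parents are K, M, V.
So the Markov blanket of U is {K, L, M, V, W}.

{K, L, M, V, W}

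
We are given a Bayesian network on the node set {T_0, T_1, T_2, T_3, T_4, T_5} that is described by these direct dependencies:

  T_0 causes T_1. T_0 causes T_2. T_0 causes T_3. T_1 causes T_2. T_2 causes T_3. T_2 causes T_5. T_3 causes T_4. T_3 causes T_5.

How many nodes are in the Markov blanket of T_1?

2

T_1's children: T_2.
Parents of T_1: T_0.
For each child, the remaining parents (spouses of T_1):
  T_2's other parent is T_0.
MB(T_1) = {T_0, T_2}, which has 2 nodes.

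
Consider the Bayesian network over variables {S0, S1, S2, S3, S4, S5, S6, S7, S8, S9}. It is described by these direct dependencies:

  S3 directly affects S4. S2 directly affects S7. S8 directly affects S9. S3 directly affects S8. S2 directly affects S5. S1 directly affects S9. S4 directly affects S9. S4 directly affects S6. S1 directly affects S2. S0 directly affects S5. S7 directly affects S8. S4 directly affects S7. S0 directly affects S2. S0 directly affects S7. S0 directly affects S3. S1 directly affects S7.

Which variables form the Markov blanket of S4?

S4 has parent S3.
S4's children: S6, S7, S9.
Other parents of S4's children:
  S6: —
  S7: S0, S1, S2
  S9: S1, S8
Taking the union gives {S0, S1, S2, S3, S6, S7, S8, S9}.

{S0, S1, S2, S3, S6, S7, S8, S9}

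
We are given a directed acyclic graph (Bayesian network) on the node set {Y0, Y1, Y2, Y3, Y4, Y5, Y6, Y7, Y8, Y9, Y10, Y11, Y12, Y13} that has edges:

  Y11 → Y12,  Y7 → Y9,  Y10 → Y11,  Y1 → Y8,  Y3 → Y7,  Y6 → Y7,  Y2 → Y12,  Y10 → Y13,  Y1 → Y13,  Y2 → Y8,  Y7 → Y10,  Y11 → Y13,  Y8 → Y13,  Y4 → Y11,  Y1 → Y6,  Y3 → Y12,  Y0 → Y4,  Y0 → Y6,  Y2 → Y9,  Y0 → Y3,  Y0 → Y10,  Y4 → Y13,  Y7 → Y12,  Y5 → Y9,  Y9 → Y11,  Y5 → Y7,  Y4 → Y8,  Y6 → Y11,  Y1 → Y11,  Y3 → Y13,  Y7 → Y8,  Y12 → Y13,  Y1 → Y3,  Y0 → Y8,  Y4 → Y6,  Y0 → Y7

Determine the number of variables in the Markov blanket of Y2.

Y2 has children Y8, Y9, Y12.
Y2's parents: none.
For each child, the remaining parents (spouses of Y2):
  Y8: Y0, Y1, Y4, Y7
  Y9: Y5, Y7
  Y12: Y3, Y7, Y11
MB(Y2) = {Y0, Y1, Y3, Y4, Y5, Y7, Y8, Y9, Y11, Y12}, which has 10 nodes.

10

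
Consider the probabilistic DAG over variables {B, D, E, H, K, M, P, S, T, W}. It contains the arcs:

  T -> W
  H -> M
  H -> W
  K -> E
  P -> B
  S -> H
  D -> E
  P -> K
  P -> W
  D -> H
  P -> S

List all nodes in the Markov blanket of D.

A node's Markov blanket = Pa ∪ Ch ∪ (parents of Ch other than the node itself).
Children of D: E, H.
D's parents: none.
Co-parents of D (other parents of its children):
  H: S
  E: K
Union: {} ∪ {E, H} ∪ {K, S} = {E, H, K, S}.

{E, H, K, S}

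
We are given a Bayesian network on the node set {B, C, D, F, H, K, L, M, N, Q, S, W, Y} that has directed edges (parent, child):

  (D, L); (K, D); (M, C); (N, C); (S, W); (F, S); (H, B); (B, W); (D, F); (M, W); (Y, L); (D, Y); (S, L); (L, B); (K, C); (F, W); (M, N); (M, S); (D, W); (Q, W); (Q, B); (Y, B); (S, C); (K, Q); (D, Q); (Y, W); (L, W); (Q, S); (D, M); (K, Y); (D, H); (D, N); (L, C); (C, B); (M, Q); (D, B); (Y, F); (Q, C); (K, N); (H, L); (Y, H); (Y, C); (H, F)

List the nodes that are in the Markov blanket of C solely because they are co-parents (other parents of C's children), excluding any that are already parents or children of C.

{D, H}

Children of C: B.
  B also has parents D, H, L, Q, Y.
Excluding nodes already adjacent to C (B, K, L, M, N, Q, S, Y), the co-parent-only contribution is {D, H}.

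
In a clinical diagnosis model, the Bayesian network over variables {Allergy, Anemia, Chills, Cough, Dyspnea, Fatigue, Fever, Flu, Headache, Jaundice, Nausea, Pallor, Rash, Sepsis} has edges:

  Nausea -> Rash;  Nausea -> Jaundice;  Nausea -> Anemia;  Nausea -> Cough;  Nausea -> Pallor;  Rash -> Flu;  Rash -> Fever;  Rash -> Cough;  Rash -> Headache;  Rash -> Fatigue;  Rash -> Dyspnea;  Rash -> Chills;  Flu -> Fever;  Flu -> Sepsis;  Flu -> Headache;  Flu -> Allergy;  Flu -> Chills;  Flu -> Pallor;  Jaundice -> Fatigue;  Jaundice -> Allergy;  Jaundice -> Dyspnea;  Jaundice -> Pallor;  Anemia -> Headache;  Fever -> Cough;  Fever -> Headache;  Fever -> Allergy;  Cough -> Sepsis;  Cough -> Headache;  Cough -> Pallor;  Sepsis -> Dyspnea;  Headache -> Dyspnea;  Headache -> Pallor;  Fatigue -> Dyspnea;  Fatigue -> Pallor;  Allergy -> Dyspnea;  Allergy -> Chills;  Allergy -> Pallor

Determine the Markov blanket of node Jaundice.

Jaundice's parents: Nausea.
Jaundice's children: Allergy, Dyspnea, Fatigue, Pallor.
Parents of each child, excluding Jaundice:
  Fatigue also has parent Rash.
  Allergy also has parents Fever, Flu.
  parents(Dyspnea) \ {Jaundice} = {Allergy, Fatigue, Headache, Rash, Sepsis}.
  Pallor also has parents Allergy, Cough, Fatigue, Flu, Headache, Nausea.
MB(Jaundice) = {Allergy, Cough, Dyspnea, Fatigue, Fever, Flu, Headache, Nausea, Pallor, Rash, Sepsis}.

{Allergy, Cough, Dyspnea, Fatigue, Fever, Flu, Headache, Nausea, Pallor, Rash, Sepsis}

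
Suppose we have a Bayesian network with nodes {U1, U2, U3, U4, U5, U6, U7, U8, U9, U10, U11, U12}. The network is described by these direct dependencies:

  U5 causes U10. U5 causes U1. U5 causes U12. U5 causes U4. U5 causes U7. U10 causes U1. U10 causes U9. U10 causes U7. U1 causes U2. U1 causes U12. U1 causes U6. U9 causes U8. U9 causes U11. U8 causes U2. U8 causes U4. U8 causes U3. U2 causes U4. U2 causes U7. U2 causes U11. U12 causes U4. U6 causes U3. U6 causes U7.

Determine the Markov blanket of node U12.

{U1, U2, U4, U5, U8}

By definition, MB(U12) is built from U12's parents, U12's children, and the co-parents of U12.
U12's parents: U1, U5.
Ch(U12) = {U4}.
For each child, the remaining parents (spouses of U12):
  U4 also has parents U2, U5, U8.
Taking the union gives {U1, U2, U4, U5, U8}.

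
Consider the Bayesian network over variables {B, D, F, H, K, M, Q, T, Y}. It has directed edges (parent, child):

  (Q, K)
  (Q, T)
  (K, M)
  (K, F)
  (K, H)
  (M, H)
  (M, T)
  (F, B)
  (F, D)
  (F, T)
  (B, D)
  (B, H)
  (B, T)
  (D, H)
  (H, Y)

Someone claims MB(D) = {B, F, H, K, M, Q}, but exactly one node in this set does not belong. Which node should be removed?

A node's Markov blanket = Pa ∪ Ch ∪ (parents of Ch other than the node itself).
D's parents: B, F.
Ch(D) = {H}.
For each child, the remaining parents (spouses of D):
  parents(H) \ {D} = {B, K, M}.
MB(D) = {B, F, H, K, M}.
Q is neither a parent, child, nor co-parent of D, so it does not belong.

Q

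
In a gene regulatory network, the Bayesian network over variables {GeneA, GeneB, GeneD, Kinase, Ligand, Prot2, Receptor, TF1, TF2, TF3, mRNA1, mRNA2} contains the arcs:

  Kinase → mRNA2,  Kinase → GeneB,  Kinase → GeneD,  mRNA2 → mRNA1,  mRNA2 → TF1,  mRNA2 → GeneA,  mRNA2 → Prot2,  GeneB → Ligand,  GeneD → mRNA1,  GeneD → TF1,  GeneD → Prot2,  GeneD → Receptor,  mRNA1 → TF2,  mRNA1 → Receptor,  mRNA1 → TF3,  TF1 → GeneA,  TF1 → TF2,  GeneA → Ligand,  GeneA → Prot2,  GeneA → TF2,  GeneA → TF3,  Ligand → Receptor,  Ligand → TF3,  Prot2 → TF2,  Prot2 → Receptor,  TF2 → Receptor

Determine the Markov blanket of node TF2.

Recall MB(v) = parents ∪ children ∪ spouses, where spouses are the other parents of v's children.
TF2 has parents GeneA, Prot2, TF1, mRNA1.
TF2's children: Receptor.
For each child, the remaining parents (spouses of TF2):
  Receptor's other parents are GeneD, Ligand, Prot2, mRNA1.
So the Markov blanket of TF2 is {GeneA, GeneD, Ligand, Prot2, Receptor, TF1, mRNA1}.

{GeneA, GeneD, Ligand, Prot2, Receptor, TF1, mRNA1}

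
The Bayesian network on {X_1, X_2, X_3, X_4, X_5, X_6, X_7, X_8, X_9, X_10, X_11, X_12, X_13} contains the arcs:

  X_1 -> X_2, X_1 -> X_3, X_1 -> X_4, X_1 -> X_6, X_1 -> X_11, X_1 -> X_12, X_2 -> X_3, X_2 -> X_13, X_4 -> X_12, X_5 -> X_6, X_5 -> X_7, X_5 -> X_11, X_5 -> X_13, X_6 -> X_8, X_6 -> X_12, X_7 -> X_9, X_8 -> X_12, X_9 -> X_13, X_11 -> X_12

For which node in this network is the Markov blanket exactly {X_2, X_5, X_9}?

X_13

The target node must have every member of {X_2, X_5, X_9} as a parent, child, or co-parent, and no others.
Parents of X_13: X_2, X_5, X_9; children: none; co-parents: none.
These exactly cover the given set, so the node is X_13.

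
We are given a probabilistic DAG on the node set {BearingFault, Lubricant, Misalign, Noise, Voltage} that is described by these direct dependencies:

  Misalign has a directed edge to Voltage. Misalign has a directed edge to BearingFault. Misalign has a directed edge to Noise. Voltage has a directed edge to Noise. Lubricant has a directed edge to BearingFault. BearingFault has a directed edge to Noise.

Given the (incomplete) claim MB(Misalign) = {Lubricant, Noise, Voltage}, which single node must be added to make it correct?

BearingFault

Misalign's parents: none.
Misalign's children: BearingFault, Noise, Voltage.
Co-parents of Misalign (other parents of its children):
  Voltage has no other parent.
  BearingFault's other parent is Lubricant.
  Noise's other parents are BearingFault, Voltage.
MB(Misalign) = {BearingFault, Lubricant, Noise, Voltage}.
Comparing with the claimed set, BearingFault is missing.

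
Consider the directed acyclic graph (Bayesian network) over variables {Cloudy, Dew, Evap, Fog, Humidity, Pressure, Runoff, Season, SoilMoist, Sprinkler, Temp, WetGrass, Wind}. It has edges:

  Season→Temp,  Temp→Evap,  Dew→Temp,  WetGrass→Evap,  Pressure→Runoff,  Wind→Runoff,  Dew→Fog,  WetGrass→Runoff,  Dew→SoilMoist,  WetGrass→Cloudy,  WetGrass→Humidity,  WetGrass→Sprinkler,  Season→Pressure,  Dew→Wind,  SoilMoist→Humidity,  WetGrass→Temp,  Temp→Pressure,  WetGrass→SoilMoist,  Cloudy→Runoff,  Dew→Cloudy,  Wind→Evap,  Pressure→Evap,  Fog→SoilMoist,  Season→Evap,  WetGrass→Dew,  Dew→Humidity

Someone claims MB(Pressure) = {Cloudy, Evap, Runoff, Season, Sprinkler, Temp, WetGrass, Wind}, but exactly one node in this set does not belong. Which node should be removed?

Sprinkler

A node's Markov blanket = Pa ∪ Ch ∪ (parents of Ch other than the node itself).
Ch(Pressure) = {Evap, Runoff}.
Pa(Pressure) = {Season, Temp}.
For each child, the remaining parents (spouses of Pressure):
  Evap's other parents are Season, Temp, WetGrass, Wind.
  parents(Runoff) \ {Pressure} = {Cloudy, WetGrass, Wind}.
MB(Pressure) = {Cloudy, Evap, Runoff, Season, Temp, WetGrass, Wind}.
Sprinkler is neither a parent, child, nor co-parent of Pressure, so it does not belong.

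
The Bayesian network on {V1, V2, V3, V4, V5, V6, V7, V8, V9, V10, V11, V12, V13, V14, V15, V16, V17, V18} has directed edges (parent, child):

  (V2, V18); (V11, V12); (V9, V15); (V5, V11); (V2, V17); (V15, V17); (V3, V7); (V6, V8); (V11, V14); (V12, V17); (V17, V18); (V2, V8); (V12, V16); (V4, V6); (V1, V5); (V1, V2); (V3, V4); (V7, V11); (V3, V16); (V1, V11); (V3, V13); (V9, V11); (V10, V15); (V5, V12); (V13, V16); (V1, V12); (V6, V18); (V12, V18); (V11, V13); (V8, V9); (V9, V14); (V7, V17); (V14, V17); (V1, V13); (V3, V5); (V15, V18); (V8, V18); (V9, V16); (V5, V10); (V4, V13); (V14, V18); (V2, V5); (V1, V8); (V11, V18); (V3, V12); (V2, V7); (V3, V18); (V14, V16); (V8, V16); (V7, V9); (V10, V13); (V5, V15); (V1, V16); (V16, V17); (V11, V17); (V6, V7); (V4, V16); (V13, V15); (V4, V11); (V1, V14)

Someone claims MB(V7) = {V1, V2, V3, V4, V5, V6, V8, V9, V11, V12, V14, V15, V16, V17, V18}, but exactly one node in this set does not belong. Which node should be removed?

V18

Parents of V7: V2, V3, V6.
Ch(V7) = {V9, V11, V17}.
Other parents of V7's children:
  V9: V8
  V11: V1, V4, V5, V9
  V17: V2, V11, V12, V14, V15, V16
MB(V7) = {V1, V2, V3, V4, V5, V6, V8, V9, V11, V12, V14, V15, V16, V17}.
V18 is neither a parent, child, nor co-parent of V7, so it does not belong.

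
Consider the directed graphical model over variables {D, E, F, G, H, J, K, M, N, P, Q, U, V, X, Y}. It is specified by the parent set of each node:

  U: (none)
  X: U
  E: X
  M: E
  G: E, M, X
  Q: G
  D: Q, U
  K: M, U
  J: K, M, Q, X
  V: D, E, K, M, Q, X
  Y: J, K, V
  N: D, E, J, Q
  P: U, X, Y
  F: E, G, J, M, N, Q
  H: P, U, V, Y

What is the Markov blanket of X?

X has children E, G, J, P, V.
X's parents: U.
Other parents of X's children:
  E: no additional parents.
  G also has parents E, M.
  J's other parents are K, M, Q.
  parents(V) \ {X} = {D, E, K, M, Q}.
  parents(P) \ {X} = {U, Y}.
So the Markov blanket of X is {D, E, G, J, K, M, P, Q, U, V, Y}.

{D, E, G, J, K, M, P, Q, U, V, Y}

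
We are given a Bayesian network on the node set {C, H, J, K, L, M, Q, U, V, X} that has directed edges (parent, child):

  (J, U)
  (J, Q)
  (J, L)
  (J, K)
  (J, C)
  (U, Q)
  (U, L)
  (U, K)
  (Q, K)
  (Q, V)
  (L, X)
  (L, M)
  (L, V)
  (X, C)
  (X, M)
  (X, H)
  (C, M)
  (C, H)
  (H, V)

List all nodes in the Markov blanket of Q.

Q has parents J, U.
Children of Q: K, V.
For each child, the remaining parents (spouses of Q):
  parents(K) \ {Q} = {J, U}.
  V's other parents are H, L.
So the Markov blanket of Q is {H, J, K, L, U, V}.

{H, J, K, L, U, V}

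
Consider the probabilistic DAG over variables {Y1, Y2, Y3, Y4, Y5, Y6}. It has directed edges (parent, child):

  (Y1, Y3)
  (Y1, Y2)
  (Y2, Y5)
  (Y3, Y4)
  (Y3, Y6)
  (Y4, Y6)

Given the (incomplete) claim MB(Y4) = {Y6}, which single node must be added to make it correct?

Parents of Y4: Y3.
Y4 has child Y6.
For each child, the remaining parents (spouses of Y4):
  Y6 also has parent Y3.
MB(Y4) = {Y3, Y6}.
Comparing with the claimed set, Y3 is missing.

Y3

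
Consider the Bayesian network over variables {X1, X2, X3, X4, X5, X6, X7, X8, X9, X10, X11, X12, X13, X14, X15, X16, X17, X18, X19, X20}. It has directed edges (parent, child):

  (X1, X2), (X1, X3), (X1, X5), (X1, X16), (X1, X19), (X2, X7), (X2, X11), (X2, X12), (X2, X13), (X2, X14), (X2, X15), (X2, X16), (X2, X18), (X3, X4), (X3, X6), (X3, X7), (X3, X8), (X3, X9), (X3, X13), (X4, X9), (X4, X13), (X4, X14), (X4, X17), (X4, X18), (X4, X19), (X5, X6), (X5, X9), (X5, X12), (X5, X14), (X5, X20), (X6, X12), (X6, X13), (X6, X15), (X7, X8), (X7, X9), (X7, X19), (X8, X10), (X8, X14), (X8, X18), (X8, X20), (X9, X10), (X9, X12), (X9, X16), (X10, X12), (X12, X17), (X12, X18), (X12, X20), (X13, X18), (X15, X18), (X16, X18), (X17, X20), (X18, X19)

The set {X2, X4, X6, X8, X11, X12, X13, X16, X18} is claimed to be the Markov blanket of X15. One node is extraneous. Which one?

Parents of X15: X2, X6.
Children of X15: X18.
Other parents of X15's children:
  X18 also has parents X2, X4, X8, X12, X13, X16.
MB(X15) = {X2, X4, X6, X8, X12, X13, X16, X18}.
X11 is neither a parent, child, nor co-parent of X15, so it does not belong.

X11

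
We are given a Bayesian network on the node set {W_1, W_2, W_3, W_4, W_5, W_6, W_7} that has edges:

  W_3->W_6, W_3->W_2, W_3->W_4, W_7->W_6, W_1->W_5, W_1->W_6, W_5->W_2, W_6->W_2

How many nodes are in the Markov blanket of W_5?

4

The Markov blanket of a node is its parents, its children, and the other parents of its children.
Children of W_5: W_2.
W_5's parents: W_1.
Other parents of W_5's children:
  W_2's other parents are W_3, W_6.
MB(W_5) = {W_1, W_2, W_3, W_6}, which has 4 nodes.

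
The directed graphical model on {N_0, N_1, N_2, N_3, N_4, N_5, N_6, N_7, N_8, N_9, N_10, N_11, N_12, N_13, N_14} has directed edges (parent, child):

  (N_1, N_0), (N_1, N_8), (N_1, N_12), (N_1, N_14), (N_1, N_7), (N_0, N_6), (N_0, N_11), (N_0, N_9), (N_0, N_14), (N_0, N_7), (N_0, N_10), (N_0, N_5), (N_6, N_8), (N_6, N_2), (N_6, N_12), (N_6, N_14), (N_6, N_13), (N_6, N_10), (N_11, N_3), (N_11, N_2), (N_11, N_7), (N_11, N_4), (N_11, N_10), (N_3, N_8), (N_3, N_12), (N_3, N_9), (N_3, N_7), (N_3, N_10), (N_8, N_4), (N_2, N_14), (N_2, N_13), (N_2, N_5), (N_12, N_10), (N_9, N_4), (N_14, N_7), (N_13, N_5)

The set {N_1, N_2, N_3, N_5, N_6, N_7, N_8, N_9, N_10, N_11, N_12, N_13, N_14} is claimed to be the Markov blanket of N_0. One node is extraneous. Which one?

A node's Markov blanket = Pa ∪ Ch ∪ (parents of Ch other than the node itself).
N_0 has parent N_1.
N_0's children: N_5, N_6, N_7, N_9, N_10, N_11, N_14.
Co-parents of N_0 (other parents of its children):
  N_6: —
  N_11: —
  N_9: N_3
  N_14: N_1, N_2, N_6
  N_7: N_1, N_3, N_11, N_14
  N_10: N_3, N_6, N_11, N_12
  N_5: N_2, N_13
MB(N_0) = {N_1, N_2, N_3, N_5, N_6, N_7, N_9, N_10, N_11, N_12, N_13, N_14}.
N_8 is neither a parent, child, nor co-parent of N_0, so it does not belong.

N_8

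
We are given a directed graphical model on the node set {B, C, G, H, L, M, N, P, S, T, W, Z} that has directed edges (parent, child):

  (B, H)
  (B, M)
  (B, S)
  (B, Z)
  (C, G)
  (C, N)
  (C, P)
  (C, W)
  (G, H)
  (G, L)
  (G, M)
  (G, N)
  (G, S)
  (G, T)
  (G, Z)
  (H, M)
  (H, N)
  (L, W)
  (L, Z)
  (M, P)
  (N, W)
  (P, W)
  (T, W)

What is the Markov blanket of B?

By definition, MB(B) is built from B's parents, B's children, and the co-parents of B.
Ch(B) = {H, M, S, Z}.
Parents of B: none.
For each child, the remaining parents (spouses of B):
  H: G
  M: G, H
  S: G
  Z: G, L
Union: {} ∪ {H, M, S, Z} ∪ {G, H, L} = {G, H, L, M, S, Z}.

{G, H, L, M, S, Z}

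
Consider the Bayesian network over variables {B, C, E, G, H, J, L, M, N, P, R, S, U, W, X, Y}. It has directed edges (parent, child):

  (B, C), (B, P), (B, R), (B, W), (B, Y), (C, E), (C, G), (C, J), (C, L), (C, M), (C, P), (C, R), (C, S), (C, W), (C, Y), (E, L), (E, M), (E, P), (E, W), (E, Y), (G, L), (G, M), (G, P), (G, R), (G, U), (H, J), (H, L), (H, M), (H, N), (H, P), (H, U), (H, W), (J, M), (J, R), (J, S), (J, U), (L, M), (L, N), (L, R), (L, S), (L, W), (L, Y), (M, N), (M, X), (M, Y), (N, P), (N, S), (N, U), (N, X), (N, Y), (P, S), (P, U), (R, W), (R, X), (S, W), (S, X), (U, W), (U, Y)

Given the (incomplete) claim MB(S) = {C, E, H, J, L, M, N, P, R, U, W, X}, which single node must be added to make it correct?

B

S's parents: C, J, L, N, P.
Children of S: W, X.
For each child, the remaining parents (spouses of S):
  W: B, C, E, H, L, R, U
  X: M, N, R
MB(S) = {B, C, E, H, J, L, M, N, P, R, U, W, X}.
Comparing with the claimed set, B is missing.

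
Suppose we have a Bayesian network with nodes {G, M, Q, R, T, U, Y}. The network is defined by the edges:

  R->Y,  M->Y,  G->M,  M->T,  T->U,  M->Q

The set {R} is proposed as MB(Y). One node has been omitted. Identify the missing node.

M

The Markov blanket of a node is its parents, its children, and the other parents of its children.
Y's parents: M, R.
Ch(Y) = {}.
With no children, Y has no spouses; the co-parent set is empty.
MB(Y) = {M, R}.
Comparing with the claimed set, M is missing.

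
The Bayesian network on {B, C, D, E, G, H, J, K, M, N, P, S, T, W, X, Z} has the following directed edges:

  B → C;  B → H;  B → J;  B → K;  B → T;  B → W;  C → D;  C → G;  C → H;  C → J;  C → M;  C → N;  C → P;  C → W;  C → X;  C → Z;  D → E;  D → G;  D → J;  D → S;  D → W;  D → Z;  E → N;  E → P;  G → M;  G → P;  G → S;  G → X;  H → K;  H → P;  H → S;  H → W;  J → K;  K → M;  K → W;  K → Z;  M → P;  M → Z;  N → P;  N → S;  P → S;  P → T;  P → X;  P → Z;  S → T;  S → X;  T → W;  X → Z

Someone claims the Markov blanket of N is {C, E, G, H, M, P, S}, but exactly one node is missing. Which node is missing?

N has parents C, E.
N has children P, S.
Parents of each child, excluding N:
  parents(P) \ {N} = {C, E, G, H, M}.
  S also has parents D, G, H, P.
MB(N) = {C, D, E, G, H, M, P, S}.
Comparing with the claimed set, D is missing.

D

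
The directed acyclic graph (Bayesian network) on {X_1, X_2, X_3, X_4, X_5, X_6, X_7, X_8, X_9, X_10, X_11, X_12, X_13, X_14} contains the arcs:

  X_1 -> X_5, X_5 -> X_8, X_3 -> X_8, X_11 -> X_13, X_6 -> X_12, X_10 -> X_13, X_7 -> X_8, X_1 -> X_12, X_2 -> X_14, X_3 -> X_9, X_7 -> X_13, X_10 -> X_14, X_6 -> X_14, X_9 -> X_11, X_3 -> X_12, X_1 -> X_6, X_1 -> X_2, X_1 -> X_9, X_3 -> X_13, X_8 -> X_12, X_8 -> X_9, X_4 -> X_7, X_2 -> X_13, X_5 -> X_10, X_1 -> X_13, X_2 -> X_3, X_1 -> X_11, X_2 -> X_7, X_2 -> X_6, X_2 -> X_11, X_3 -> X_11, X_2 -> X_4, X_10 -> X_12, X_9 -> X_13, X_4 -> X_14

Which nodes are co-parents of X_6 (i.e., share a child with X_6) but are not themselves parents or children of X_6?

{X_3, X_4, X_8, X_10}

Children of X_6: X_12, X_14.
  X_12: X_1, X_3, X_8, X_10
  X_14: X_2, X_4, X_10
Excluding nodes already adjacent to X_6 (X_1, X_2, X_12, X_14), the co-parent-only contribution is {X_3, X_4, X_8, X_10}.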